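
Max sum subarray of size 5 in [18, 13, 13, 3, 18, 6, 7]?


[0:5]: 65
[1:6]: 53
[2:7]: 47

Max: 65 at [0:5]


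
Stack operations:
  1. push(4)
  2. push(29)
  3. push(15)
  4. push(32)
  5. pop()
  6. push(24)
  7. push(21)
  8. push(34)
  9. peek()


push(4) -> [4]
push(29) -> [4, 29]
push(15) -> [4, 29, 15]
push(32) -> [4, 29, 15, 32]
pop()->32, [4, 29, 15]
push(24) -> [4, 29, 15, 24]
push(21) -> [4, 29, 15, 24, 21]
push(34) -> [4, 29, 15, 24, 21, 34]
peek()->34

Final stack: [4, 29, 15, 24, 21, 34]


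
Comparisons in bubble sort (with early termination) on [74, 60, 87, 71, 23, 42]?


Algorithm: bubble sort (with early termination)
Input: [74, 60, 87, 71, 23, 42]
Sorted: [23, 42, 60, 71, 74, 87]

15


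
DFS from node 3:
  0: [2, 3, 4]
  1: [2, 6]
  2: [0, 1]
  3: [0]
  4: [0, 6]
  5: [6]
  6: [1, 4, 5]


Visit 3, push [0]
Visit 0, push [4, 2]
Visit 2, push [1]
Visit 1, push [6]
Visit 6, push [5, 4]
Visit 4, push []
Visit 5, push []

DFS order: [3, 0, 2, 1, 6, 4, 5]


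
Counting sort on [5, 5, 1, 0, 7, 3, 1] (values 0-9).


Input: [5, 5, 1, 0, 7, 3, 1]
Counts: [1, 2, 0, 1, 0, 2, 0, 1, 0, 0]

Sorted: [0, 1, 1, 3, 5, 5, 7]


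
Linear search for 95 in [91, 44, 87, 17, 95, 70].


i=0: 91!=95
i=1: 44!=95
i=2: 87!=95
i=3: 17!=95
i=4: 95==95 found!

Found at 4, 5 comps


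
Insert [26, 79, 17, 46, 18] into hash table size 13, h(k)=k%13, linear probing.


Insert 26: h=0 -> slot 0
Insert 79: h=1 -> slot 1
Insert 17: h=4 -> slot 4
Insert 46: h=7 -> slot 7
Insert 18: h=5 -> slot 5

Table: [26, 79, None, None, 17, 18, None, 46, None, None, None, None, None]


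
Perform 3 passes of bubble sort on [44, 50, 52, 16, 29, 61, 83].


Initial: [44, 50, 52, 16, 29, 61, 83]
Pass 1: [44, 50, 16, 29, 52, 61, 83] (2 swaps)
Pass 2: [44, 16, 29, 50, 52, 61, 83] (2 swaps)
Pass 3: [16, 29, 44, 50, 52, 61, 83] (2 swaps)

After 3 passes: [16, 29, 44, 50, 52, 61, 83]


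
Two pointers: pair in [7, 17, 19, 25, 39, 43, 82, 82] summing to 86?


lo=0(7)+hi=7(82)=89
lo=0(7)+hi=6(82)=89
lo=0(7)+hi=5(43)=50
lo=1(17)+hi=5(43)=60
lo=2(19)+hi=5(43)=62
lo=3(25)+hi=5(43)=68
lo=4(39)+hi=5(43)=82

No pair found


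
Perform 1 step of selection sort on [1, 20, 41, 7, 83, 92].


Initial: [1, 20, 41, 7, 83, 92]
Step 1: min=1 at 0
  Swap: [1, 20, 41, 7, 83, 92]

After 1 step: [1, 20, 41, 7, 83, 92]


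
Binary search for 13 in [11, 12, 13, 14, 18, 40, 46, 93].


Step 1: lo=0, hi=7, mid=3, val=14
Step 2: lo=0, hi=2, mid=1, val=12
Step 3: lo=2, hi=2, mid=2, val=13

Found at index 2


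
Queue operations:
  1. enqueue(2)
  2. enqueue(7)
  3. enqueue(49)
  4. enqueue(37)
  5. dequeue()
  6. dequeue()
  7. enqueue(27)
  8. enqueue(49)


enqueue(2) -> [2]
enqueue(7) -> [2, 7]
enqueue(49) -> [2, 7, 49]
enqueue(37) -> [2, 7, 49, 37]
dequeue()->2, [7, 49, 37]
dequeue()->7, [49, 37]
enqueue(27) -> [49, 37, 27]
enqueue(49) -> [49, 37, 27, 49]

Final queue: [49, 37, 27, 49]


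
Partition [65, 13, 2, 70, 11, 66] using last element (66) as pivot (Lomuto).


Pivot: 66
  65 <= 66: advance i (no swap)
  13 <= 66: advance i (no swap)
  2 <= 66: advance i (no swap)
  11 <= 66: swap -> [65, 13, 2, 11, 70, 66]
Place pivot at 4: [65, 13, 2, 11, 66, 70]

Partitioned: [65, 13, 2, 11, 66, 70]


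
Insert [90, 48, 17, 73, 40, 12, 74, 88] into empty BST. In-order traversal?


Insert 90: root
Insert 48: L from 90
Insert 17: L from 90 -> L from 48
Insert 73: L from 90 -> R from 48
Insert 40: L from 90 -> L from 48 -> R from 17
Insert 12: L from 90 -> L from 48 -> L from 17
Insert 74: L from 90 -> R from 48 -> R from 73
Insert 88: L from 90 -> R from 48 -> R from 73 -> R from 74

In-order: [12, 17, 40, 48, 73, 74, 88, 90]


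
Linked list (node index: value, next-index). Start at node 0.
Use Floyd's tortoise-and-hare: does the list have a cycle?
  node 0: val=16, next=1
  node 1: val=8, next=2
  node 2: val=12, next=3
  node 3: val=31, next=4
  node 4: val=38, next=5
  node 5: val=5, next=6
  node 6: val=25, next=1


Floyd's tortoise (slow, +1) and hare (fast, +2):
  init: slow=0, fast=0
  step 1: slow=1, fast=2
  step 2: slow=2, fast=4
  step 3: slow=3, fast=6
  step 4: slow=4, fast=2
  step 5: slow=5, fast=4
  step 6: slow=6, fast=6
  slow == fast at node 6: cycle detected

Cycle: yes


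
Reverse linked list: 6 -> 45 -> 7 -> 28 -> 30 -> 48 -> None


Step 1: curr=6, set curr.next=prev(None) | reversed so far: 6
Step 2: curr=45, set curr.next=prev(6) | reversed so far: 45 -> 6
Step 3: curr=7, set curr.next=prev(45) | reversed so far: 7 -> 45 -> 6
Step 4: curr=28, set curr.next=prev(7) | reversed so far: 28 -> 7 -> 45 -> 6
Step 5: curr=30, set curr.next=prev(28) | reversed so far: 30 -> 28 -> 7 -> 45 -> 6
Step 6: curr=48, set curr.next=prev(30) | reversed so far: 48 -> 30 -> 28 -> 7 -> 45 -> 6

48 -> 30 -> 28 -> 7 -> 45 -> 6 -> None


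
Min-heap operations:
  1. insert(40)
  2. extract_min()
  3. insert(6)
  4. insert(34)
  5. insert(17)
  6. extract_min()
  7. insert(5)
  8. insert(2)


insert(40) -> [40]
extract_min()->40, []
insert(6) -> [6]
insert(34) -> [6, 34]
insert(17) -> [6, 34, 17]
extract_min()->6, [17, 34]
insert(5) -> [5, 34, 17]
insert(2) -> [2, 5, 17, 34]

Final heap: [2, 5, 17, 34]


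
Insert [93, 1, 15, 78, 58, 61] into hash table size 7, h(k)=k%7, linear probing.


Insert 93: h=2 -> slot 2
Insert 1: h=1 -> slot 1
Insert 15: h=1, 2 probes -> slot 3
Insert 78: h=1, 3 probes -> slot 4
Insert 58: h=2, 3 probes -> slot 5
Insert 61: h=5, 1 probes -> slot 6

Table: [None, 1, 93, 15, 78, 58, 61]


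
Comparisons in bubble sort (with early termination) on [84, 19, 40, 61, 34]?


Algorithm: bubble sort (with early termination)
Input: [84, 19, 40, 61, 34]
Sorted: [19, 34, 40, 61, 84]

10


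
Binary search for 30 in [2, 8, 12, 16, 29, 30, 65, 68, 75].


Step 1: lo=0, hi=8, mid=4, val=29
Step 2: lo=5, hi=8, mid=6, val=65
Step 3: lo=5, hi=5, mid=5, val=30

Found at index 5


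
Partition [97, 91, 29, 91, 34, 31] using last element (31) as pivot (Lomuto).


Pivot: 31
  29 <= 31: swap -> [29, 91, 97, 91, 34, 31]
Place pivot at 1: [29, 31, 97, 91, 34, 91]

Partitioned: [29, 31, 97, 91, 34, 91]


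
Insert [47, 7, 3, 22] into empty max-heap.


Insert 47: [47]
Insert 7: [47, 7]
Insert 3: [47, 7, 3]
Insert 22: [47, 22, 3, 7]

Final heap: [47, 22, 3, 7]


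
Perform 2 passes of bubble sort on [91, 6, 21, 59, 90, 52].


Initial: [91, 6, 21, 59, 90, 52]
Pass 1: [6, 21, 59, 90, 52, 91] (5 swaps)
Pass 2: [6, 21, 59, 52, 90, 91] (1 swaps)

After 2 passes: [6, 21, 59, 52, 90, 91]


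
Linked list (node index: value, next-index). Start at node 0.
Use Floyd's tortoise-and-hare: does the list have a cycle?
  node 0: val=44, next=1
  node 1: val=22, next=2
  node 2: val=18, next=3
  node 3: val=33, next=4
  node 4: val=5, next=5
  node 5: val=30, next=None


Floyd's tortoise (slow, +1) and hare (fast, +2):
  init: slow=0, fast=0
  step 1: slow=1, fast=2
  step 2: slow=2, fast=4
  step 3: fast 4->5->None, no cycle

Cycle: no


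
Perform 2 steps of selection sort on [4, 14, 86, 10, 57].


Initial: [4, 14, 86, 10, 57]
Step 1: min=4 at 0
  Swap: [4, 14, 86, 10, 57]
Step 2: min=10 at 3
  Swap: [4, 10, 86, 14, 57]

After 2 steps: [4, 10, 86, 14, 57]


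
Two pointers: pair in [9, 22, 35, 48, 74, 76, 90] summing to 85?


lo=0(9)+hi=6(90)=99
lo=0(9)+hi=5(76)=85

Yes: 9+76=85


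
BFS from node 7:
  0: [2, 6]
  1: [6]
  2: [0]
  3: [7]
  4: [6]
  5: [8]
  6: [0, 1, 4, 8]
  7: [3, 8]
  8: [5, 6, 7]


Visit 7, enqueue [3, 8]
Visit 3, enqueue []
Visit 8, enqueue [5, 6]
Visit 5, enqueue []
Visit 6, enqueue [0, 1, 4]
Visit 0, enqueue [2]
Visit 1, enqueue []
Visit 4, enqueue []
Visit 2, enqueue []

BFS order: [7, 3, 8, 5, 6, 0, 1, 4, 2]


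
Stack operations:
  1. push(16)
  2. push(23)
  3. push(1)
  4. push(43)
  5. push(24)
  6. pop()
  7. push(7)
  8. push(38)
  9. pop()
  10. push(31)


push(16) -> [16]
push(23) -> [16, 23]
push(1) -> [16, 23, 1]
push(43) -> [16, 23, 1, 43]
push(24) -> [16, 23, 1, 43, 24]
pop()->24, [16, 23, 1, 43]
push(7) -> [16, 23, 1, 43, 7]
push(38) -> [16, 23, 1, 43, 7, 38]
pop()->38, [16, 23, 1, 43, 7]
push(31) -> [16, 23, 1, 43, 7, 31]

Final stack: [16, 23, 1, 43, 7, 31]


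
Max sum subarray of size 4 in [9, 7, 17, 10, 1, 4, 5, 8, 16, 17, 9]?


[0:4]: 43
[1:5]: 35
[2:6]: 32
[3:7]: 20
[4:8]: 18
[5:9]: 33
[6:10]: 46
[7:11]: 50

Max: 50 at [7:11]


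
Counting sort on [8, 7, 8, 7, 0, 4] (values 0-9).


Input: [8, 7, 8, 7, 0, 4]
Counts: [1, 0, 0, 0, 1, 0, 0, 2, 2, 0]

Sorted: [0, 4, 7, 7, 8, 8]


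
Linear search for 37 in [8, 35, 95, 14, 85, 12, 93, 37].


i=0: 8!=37
i=1: 35!=37
i=2: 95!=37
i=3: 14!=37
i=4: 85!=37
i=5: 12!=37
i=6: 93!=37
i=7: 37==37 found!

Found at 7, 8 comps


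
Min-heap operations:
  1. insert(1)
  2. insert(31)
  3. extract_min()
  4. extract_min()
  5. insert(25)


insert(1) -> [1]
insert(31) -> [1, 31]
extract_min()->1, [31]
extract_min()->31, []
insert(25) -> [25]

Final heap: [25]


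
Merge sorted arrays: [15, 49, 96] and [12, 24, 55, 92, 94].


Take 12 from B
Take 15 from A
Take 24 from B
Take 49 from A
Take 55 from B
Take 92 from B
Take 94 from B

Merged: [12, 15, 24, 49, 55, 92, 94, 96]


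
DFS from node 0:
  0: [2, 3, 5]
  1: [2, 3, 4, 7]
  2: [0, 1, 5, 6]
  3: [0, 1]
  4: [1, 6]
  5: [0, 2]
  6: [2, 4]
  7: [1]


Visit 0, push [5, 3, 2]
Visit 2, push [6, 5, 1]
Visit 1, push [7, 4, 3]
Visit 3, push []
Visit 4, push [6]
Visit 6, push []
Visit 7, push []
Visit 5, push []

DFS order: [0, 2, 1, 3, 4, 6, 7, 5]


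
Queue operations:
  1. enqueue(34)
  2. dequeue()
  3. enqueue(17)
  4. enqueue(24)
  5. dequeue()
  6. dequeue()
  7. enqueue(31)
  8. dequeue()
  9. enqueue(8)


enqueue(34) -> [34]
dequeue()->34, []
enqueue(17) -> [17]
enqueue(24) -> [17, 24]
dequeue()->17, [24]
dequeue()->24, []
enqueue(31) -> [31]
dequeue()->31, []
enqueue(8) -> [8]

Final queue: [8]


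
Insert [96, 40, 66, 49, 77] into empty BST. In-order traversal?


Insert 96: root
Insert 40: L from 96
Insert 66: L from 96 -> R from 40
Insert 49: L from 96 -> R from 40 -> L from 66
Insert 77: L from 96 -> R from 40 -> R from 66

In-order: [40, 49, 66, 77, 96]


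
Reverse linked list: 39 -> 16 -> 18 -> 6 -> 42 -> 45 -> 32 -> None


Step 1: curr=39, set curr.next=prev(None) | reversed so far: 39
Step 2: curr=16, set curr.next=prev(39) | reversed so far: 16 -> 39
Step 3: curr=18, set curr.next=prev(16) | reversed so far: 18 -> 16 -> 39
Step 4: curr=6, set curr.next=prev(18) | reversed so far: 6 -> 18 -> 16 -> 39
Step 5: curr=42, set curr.next=prev(6) | reversed so far: 42 -> 6 -> 18 -> 16 -> 39
Step 6: curr=45, set curr.next=prev(42) | reversed so far: 45 -> 42 -> 6 -> 18 -> 16 -> 39
Step 7: curr=32, set curr.next=prev(45) | reversed so far: 32 -> 45 -> 42 -> 6 -> 18 -> 16 -> 39

32 -> 45 -> 42 -> 6 -> 18 -> 16 -> 39 -> None


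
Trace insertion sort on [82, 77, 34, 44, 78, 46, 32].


Initial: [82, 77, 34, 44, 78, 46, 32]
Insert 77: [77, 82, 34, 44, 78, 46, 32]
Insert 34: [34, 77, 82, 44, 78, 46, 32]
Insert 44: [34, 44, 77, 82, 78, 46, 32]
Insert 78: [34, 44, 77, 78, 82, 46, 32]
Insert 46: [34, 44, 46, 77, 78, 82, 32]
Insert 32: [32, 34, 44, 46, 77, 78, 82]

Sorted: [32, 34, 44, 46, 77, 78, 82]


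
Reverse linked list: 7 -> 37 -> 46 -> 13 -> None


Step 1: curr=7, set curr.next=prev(None) | reversed so far: 7
Step 2: curr=37, set curr.next=prev(7) | reversed so far: 37 -> 7
Step 3: curr=46, set curr.next=prev(37) | reversed so far: 46 -> 37 -> 7
Step 4: curr=13, set curr.next=prev(46) | reversed so far: 13 -> 46 -> 37 -> 7

13 -> 46 -> 37 -> 7 -> None


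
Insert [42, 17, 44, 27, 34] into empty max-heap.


Insert 42: [42]
Insert 17: [42, 17]
Insert 44: [44, 17, 42]
Insert 27: [44, 27, 42, 17]
Insert 34: [44, 34, 42, 17, 27]

Final heap: [44, 34, 42, 17, 27]


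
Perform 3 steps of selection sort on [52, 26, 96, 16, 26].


Initial: [52, 26, 96, 16, 26]
Step 1: min=16 at 3
  Swap: [16, 26, 96, 52, 26]
Step 2: min=26 at 1
  Swap: [16, 26, 96, 52, 26]
Step 3: min=26 at 4
  Swap: [16, 26, 26, 52, 96]

After 3 steps: [16, 26, 26, 52, 96]


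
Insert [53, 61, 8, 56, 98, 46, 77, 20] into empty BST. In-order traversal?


Insert 53: root
Insert 61: R from 53
Insert 8: L from 53
Insert 56: R from 53 -> L from 61
Insert 98: R from 53 -> R from 61
Insert 46: L from 53 -> R from 8
Insert 77: R from 53 -> R from 61 -> L from 98
Insert 20: L from 53 -> R from 8 -> L from 46

In-order: [8, 20, 46, 53, 56, 61, 77, 98]


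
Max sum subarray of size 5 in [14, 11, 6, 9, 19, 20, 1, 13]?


[0:5]: 59
[1:6]: 65
[2:7]: 55
[3:8]: 62

Max: 65 at [1:6]


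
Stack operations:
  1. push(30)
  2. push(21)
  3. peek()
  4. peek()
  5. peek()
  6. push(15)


push(30) -> [30]
push(21) -> [30, 21]
peek()->21
peek()->21
peek()->21
push(15) -> [30, 21, 15]

Final stack: [30, 21, 15]


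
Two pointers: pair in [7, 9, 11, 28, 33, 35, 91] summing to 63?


lo=0(7)+hi=6(91)=98
lo=0(7)+hi=5(35)=42
lo=1(9)+hi=5(35)=44
lo=2(11)+hi=5(35)=46
lo=3(28)+hi=5(35)=63

Yes: 28+35=63


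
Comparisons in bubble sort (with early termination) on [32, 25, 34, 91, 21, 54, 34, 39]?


Algorithm: bubble sort (with early termination)
Input: [32, 25, 34, 91, 21, 54, 34, 39]
Sorted: [21, 25, 32, 34, 34, 39, 54, 91]

25


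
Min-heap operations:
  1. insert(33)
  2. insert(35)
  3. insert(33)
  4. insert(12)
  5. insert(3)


insert(33) -> [33]
insert(35) -> [33, 35]
insert(33) -> [33, 35, 33]
insert(12) -> [12, 33, 33, 35]
insert(3) -> [3, 12, 33, 35, 33]

Final heap: [3, 12, 33, 35, 33]


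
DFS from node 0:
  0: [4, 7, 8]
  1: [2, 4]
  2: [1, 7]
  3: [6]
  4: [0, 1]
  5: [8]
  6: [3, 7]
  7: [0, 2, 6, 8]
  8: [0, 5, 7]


Visit 0, push [8, 7, 4]
Visit 4, push [1]
Visit 1, push [2]
Visit 2, push [7]
Visit 7, push [8, 6]
Visit 6, push [3]
Visit 3, push []
Visit 8, push [5]
Visit 5, push []

DFS order: [0, 4, 1, 2, 7, 6, 3, 8, 5]


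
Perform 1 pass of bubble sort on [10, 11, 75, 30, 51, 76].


Initial: [10, 11, 75, 30, 51, 76]
Pass 1: [10, 11, 30, 51, 75, 76] (2 swaps)

After 1 pass: [10, 11, 30, 51, 75, 76]


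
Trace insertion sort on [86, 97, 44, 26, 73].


Initial: [86, 97, 44, 26, 73]
Insert 97: [86, 97, 44, 26, 73]
Insert 44: [44, 86, 97, 26, 73]
Insert 26: [26, 44, 86, 97, 73]
Insert 73: [26, 44, 73, 86, 97]

Sorted: [26, 44, 73, 86, 97]


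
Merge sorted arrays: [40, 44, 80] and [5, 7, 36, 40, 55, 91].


Take 5 from B
Take 7 from B
Take 36 from B
Take 40 from A
Take 40 from B
Take 44 from A
Take 55 from B
Take 80 from A

Merged: [5, 7, 36, 40, 40, 44, 55, 80, 91]


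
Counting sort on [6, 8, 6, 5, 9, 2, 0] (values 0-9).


Input: [6, 8, 6, 5, 9, 2, 0]
Counts: [1, 0, 1, 0, 0, 1, 2, 0, 1, 1]

Sorted: [0, 2, 5, 6, 6, 8, 9]


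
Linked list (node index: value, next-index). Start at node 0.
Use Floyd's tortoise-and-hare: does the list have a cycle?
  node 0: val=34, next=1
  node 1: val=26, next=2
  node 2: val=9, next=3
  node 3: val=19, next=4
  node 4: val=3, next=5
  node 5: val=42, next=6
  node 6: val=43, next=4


Floyd's tortoise (slow, +1) and hare (fast, +2):
  init: slow=0, fast=0
  step 1: slow=1, fast=2
  step 2: slow=2, fast=4
  step 3: slow=3, fast=6
  step 4: slow=4, fast=5
  step 5: slow=5, fast=4
  step 6: slow=6, fast=6
  slow == fast at node 6: cycle detected

Cycle: yes


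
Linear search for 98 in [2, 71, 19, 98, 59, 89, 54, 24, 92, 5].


i=0: 2!=98
i=1: 71!=98
i=2: 19!=98
i=3: 98==98 found!

Found at 3, 4 comps


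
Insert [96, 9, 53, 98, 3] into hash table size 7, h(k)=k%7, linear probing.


Insert 96: h=5 -> slot 5
Insert 9: h=2 -> slot 2
Insert 53: h=4 -> slot 4
Insert 98: h=0 -> slot 0
Insert 3: h=3 -> slot 3

Table: [98, None, 9, 3, 53, 96, None]


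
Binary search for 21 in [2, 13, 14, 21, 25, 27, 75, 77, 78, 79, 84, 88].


Step 1: lo=0, hi=11, mid=5, val=27
Step 2: lo=0, hi=4, mid=2, val=14
Step 3: lo=3, hi=4, mid=3, val=21

Found at index 3


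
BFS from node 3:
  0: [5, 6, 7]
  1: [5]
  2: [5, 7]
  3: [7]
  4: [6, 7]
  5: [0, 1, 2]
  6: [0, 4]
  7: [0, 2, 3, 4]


Visit 3, enqueue [7]
Visit 7, enqueue [0, 2, 4]
Visit 0, enqueue [5, 6]
Visit 2, enqueue []
Visit 4, enqueue []
Visit 5, enqueue [1]
Visit 6, enqueue []
Visit 1, enqueue []

BFS order: [3, 7, 0, 2, 4, 5, 6, 1]


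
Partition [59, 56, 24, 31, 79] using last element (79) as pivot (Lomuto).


Pivot: 79
  59 <= 79: advance i (no swap)
  56 <= 79: advance i (no swap)
  24 <= 79: advance i (no swap)
  31 <= 79: advance i (no swap)
Place pivot at 4: [59, 56, 24, 31, 79]

Partitioned: [59, 56, 24, 31, 79]


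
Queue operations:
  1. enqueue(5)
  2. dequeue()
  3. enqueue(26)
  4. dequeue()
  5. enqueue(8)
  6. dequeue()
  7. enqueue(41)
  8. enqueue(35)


enqueue(5) -> [5]
dequeue()->5, []
enqueue(26) -> [26]
dequeue()->26, []
enqueue(8) -> [8]
dequeue()->8, []
enqueue(41) -> [41]
enqueue(35) -> [41, 35]

Final queue: [41, 35]


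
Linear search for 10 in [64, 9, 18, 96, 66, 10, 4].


i=0: 64!=10
i=1: 9!=10
i=2: 18!=10
i=3: 96!=10
i=4: 66!=10
i=5: 10==10 found!

Found at 5, 6 comps


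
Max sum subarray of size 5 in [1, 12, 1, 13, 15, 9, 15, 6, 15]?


[0:5]: 42
[1:6]: 50
[2:7]: 53
[3:8]: 58
[4:9]: 60

Max: 60 at [4:9]


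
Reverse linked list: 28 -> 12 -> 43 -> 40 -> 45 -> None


Step 1: curr=28, set curr.next=prev(None) | reversed so far: 28
Step 2: curr=12, set curr.next=prev(28) | reversed so far: 12 -> 28
Step 3: curr=43, set curr.next=prev(12) | reversed so far: 43 -> 12 -> 28
Step 4: curr=40, set curr.next=prev(43) | reversed so far: 40 -> 43 -> 12 -> 28
Step 5: curr=45, set curr.next=prev(40) | reversed so far: 45 -> 40 -> 43 -> 12 -> 28

45 -> 40 -> 43 -> 12 -> 28 -> None


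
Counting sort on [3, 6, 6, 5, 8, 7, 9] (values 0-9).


Input: [3, 6, 6, 5, 8, 7, 9]
Counts: [0, 0, 0, 1, 0, 1, 2, 1, 1, 1]

Sorted: [3, 5, 6, 6, 7, 8, 9]


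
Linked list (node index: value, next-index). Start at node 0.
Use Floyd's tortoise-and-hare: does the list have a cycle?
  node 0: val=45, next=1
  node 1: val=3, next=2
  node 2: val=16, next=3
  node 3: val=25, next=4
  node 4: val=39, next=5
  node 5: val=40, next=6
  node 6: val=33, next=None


Floyd's tortoise (slow, +1) and hare (fast, +2):
  init: slow=0, fast=0
  step 1: slow=1, fast=2
  step 2: slow=2, fast=4
  step 3: slow=3, fast=6
  step 4: fast -> None, no cycle

Cycle: no


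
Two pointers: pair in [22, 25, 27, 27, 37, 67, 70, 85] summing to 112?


lo=0(22)+hi=7(85)=107
lo=1(25)+hi=7(85)=110
lo=2(27)+hi=7(85)=112

Yes: 27+85=112


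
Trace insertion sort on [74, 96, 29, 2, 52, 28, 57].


Initial: [74, 96, 29, 2, 52, 28, 57]
Insert 96: [74, 96, 29, 2, 52, 28, 57]
Insert 29: [29, 74, 96, 2, 52, 28, 57]
Insert 2: [2, 29, 74, 96, 52, 28, 57]
Insert 52: [2, 29, 52, 74, 96, 28, 57]
Insert 28: [2, 28, 29, 52, 74, 96, 57]
Insert 57: [2, 28, 29, 52, 57, 74, 96]

Sorted: [2, 28, 29, 52, 57, 74, 96]


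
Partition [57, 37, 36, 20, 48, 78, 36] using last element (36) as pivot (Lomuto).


Pivot: 36
  36 <= 36: swap -> [36, 37, 57, 20, 48, 78, 36]
  20 <= 36: swap -> [36, 20, 57, 37, 48, 78, 36]
Place pivot at 2: [36, 20, 36, 37, 48, 78, 57]

Partitioned: [36, 20, 36, 37, 48, 78, 57]


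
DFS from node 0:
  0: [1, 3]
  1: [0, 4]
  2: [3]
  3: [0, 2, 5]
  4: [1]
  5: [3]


Visit 0, push [3, 1]
Visit 1, push [4]
Visit 4, push []
Visit 3, push [5, 2]
Visit 2, push []
Visit 5, push []

DFS order: [0, 1, 4, 3, 2, 5]


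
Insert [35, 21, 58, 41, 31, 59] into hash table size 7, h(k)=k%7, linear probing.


Insert 35: h=0 -> slot 0
Insert 21: h=0, 1 probes -> slot 1
Insert 58: h=2 -> slot 2
Insert 41: h=6 -> slot 6
Insert 31: h=3 -> slot 3
Insert 59: h=3, 1 probes -> slot 4

Table: [35, 21, 58, 31, 59, None, 41]


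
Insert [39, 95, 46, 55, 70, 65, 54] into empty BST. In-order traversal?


Insert 39: root
Insert 95: R from 39
Insert 46: R from 39 -> L from 95
Insert 55: R from 39 -> L from 95 -> R from 46
Insert 70: R from 39 -> L from 95 -> R from 46 -> R from 55
Insert 65: R from 39 -> L from 95 -> R from 46 -> R from 55 -> L from 70
Insert 54: R from 39 -> L from 95 -> R from 46 -> L from 55

In-order: [39, 46, 54, 55, 65, 70, 95]


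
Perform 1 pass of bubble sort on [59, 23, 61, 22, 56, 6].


Initial: [59, 23, 61, 22, 56, 6]
Pass 1: [23, 59, 22, 56, 6, 61] (4 swaps)

After 1 pass: [23, 59, 22, 56, 6, 61]


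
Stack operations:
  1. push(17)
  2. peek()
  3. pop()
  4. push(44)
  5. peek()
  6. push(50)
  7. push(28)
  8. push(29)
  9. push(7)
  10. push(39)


push(17) -> [17]
peek()->17
pop()->17, []
push(44) -> [44]
peek()->44
push(50) -> [44, 50]
push(28) -> [44, 50, 28]
push(29) -> [44, 50, 28, 29]
push(7) -> [44, 50, 28, 29, 7]
push(39) -> [44, 50, 28, 29, 7, 39]

Final stack: [44, 50, 28, 29, 7, 39]


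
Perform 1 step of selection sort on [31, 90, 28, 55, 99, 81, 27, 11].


Initial: [31, 90, 28, 55, 99, 81, 27, 11]
Step 1: min=11 at 7
  Swap: [11, 90, 28, 55, 99, 81, 27, 31]

After 1 step: [11, 90, 28, 55, 99, 81, 27, 31]


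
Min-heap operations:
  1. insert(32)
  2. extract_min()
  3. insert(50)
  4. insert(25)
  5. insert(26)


insert(32) -> [32]
extract_min()->32, []
insert(50) -> [50]
insert(25) -> [25, 50]
insert(26) -> [25, 50, 26]

Final heap: [25, 50, 26]


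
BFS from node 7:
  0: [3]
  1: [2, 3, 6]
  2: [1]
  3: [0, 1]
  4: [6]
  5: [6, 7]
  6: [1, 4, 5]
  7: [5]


Visit 7, enqueue [5]
Visit 5, enqueue [6]
Visit 6, enqueue [1, 4]
Visit 1, enqueue [2, 3]
Visit 4, enqueue []
Visit 2, enqueue []
Visit 3, enqueue [0]
Visit 0, enqueue []

BFS order: [7, 5, 6, 1, 4, 2, 3, 0]


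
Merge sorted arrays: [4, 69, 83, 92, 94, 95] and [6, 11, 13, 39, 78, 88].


Take 4 from A
Take 6 from B
Take 11 from B
Take 13 from B
Take 39 from B
Take 69 from A
Take 78 from B
Take 83 from A
Take 88 from B

Merged: [4, 6, 11, 13, 39, 69, 78, 83, 88, 92, 94, 95]


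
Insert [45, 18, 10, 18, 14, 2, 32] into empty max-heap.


Insert 45: [45]
Insert 18: [45, 18]
Insert 10: [45, 18, 10]
Insert 18: [45, 18, 10, 18]
Insert 14: [45, 18, 10, 18, 14]
Insert 2: [45, 18, 10, 18, 14, 2]
Insert 32: [45, 18, 32, 18, 14, 2, 10]

Final heap: [45, 18, 32, 18, 14, 2, 10]


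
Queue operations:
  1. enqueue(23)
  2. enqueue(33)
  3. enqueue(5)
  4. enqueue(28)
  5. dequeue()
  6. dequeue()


enqueue(23) -> [23]
enqueue(33) -> [23, 33]
enqueue(5) -> [23, 33, 5]
enqueue(28) -> [23, 33, 5, 28]
dequeue()->23, [33, 5, 28]
dequeue()->33, [5, 28]

Final queue: [5, 28]


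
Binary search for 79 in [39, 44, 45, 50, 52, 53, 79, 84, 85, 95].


Step 1: lo=0, hi=9, mid=4, val=52
Step 2: lo=5, hi=9, mid=7, val=84
Step 3: lo=5, hi=6, mid=5, val=53
Step 4: lo=6, hi=6, mid=6, val=79

Found at index 6


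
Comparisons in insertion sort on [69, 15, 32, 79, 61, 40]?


Algorithm: insertion sort
Input: [69, 15, 32, 79, 61, 40]
Sorted: [15, 32, 40, 61, 69, 79]

11


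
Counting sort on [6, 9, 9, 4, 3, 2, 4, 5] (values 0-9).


Input: [6, 9, 9, 4, 3, 2, 4, 5]
Counts: [0, 0, 1, 1, 2, 1, 1, 0, 0, 2]

Sorted: [2, 3, 4, 4, 5, 6, 9, 9]


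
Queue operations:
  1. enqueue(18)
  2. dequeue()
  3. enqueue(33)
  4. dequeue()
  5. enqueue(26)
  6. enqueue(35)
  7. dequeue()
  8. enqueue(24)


enqueue(18) -> [18]
dequeue()->18, []
enqueue(33) -> [33]
dequeue()->33, []
enqueue(26) -> [26]
enqueue(35) -> [26, 35]
dequeue()->26, [35]
enqueue(24) -> [35, 24]

Final queue: [35, 24]


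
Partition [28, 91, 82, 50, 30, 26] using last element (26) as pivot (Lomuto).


Pivot: 26
Place pivot at 0: [26, 91, 82, 50, 30, 28]

Partitioned: [26, 91, 82, 50, 30, 28]


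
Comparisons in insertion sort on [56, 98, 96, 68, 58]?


Algorithm: insertion sort
Input: [56, 98, 96, 68, 58]
Sorted: [56, 58, 68, 96, 98]

10


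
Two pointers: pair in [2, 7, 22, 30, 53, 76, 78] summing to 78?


lo=0(2)+hi=6(78)=80
lo=0(2)+hi=5(76)=78

Yes: 2+76=78


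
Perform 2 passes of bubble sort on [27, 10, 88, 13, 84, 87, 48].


Initial: [27, 10, 88, 13, 84, 87, 48]
Pass 1: [10, 27, 13, 84, 87, 48, 88] (5 swaps)
Pass 2: [10, 13, 27, 84, 48, 87, 88] (2 swaps)

After 2 passes: [10, 13, 27, 84, 48, 87, 88]


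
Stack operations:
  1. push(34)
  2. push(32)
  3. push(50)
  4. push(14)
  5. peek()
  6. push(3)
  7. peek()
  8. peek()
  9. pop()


push(34) -> [34]
push(32) -> [34, 32]
push(50) -> [34, 32, 50]
push(14) -> [34, 32, 50, 14]
peek()->14
push(3) -> [34, 32, 50, 14, 3]
peek()->3
peek()->3
pop()->3, [34, 32, 50, 14]

Final stack: [34, 32, 50, 14]


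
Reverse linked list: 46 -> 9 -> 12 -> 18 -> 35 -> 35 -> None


Step 1: curr=46, set curr.next=prev(None) | reversed so far: 46
Step 2: curr=9, set curr.next=prev(46) | reversed so far: 9 -> 46
Step 3: curr=12, set curr.next=prev(9) | reversed so far: 12 -> 9 -> 46
Step 4: curr=18, set curr.next=prev(12) | reversed so far: 18 -> 12 -> 9 -> 46
Step 5: curr=35, set curr.next=prev(18) | reversed so far: 35 -> 18 -> 12 -> 9 -> 46
Step 6: curr=35, set curr.next=prev(35) | reversed so far: 35 -> 35 -> 18 -> 12 -> 9 -> 46

35 -> 35 -> 18 -> 12 -> 9 -> 46 -> None


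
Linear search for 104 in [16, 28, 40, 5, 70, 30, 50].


i=0: 16!=104
i=1: 28!=104
i=2: 40!=104
i=3: 5!=104
i=4: 70!=104
i=5: 30!=104
i=6: 50!=104

Not found, 7 comps


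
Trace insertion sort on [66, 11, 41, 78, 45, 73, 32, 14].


Initial: [66, 11, 41, 78, 45, 73, 32, 14]
Insert 11: [11, 66, 41, 78, 45, 73, 32, 14]
Insert 41: [11, 41, 66, 78, 45, 73, 32, 14]
Insert 78: [11, 41, 66, 78, 45, 73, 32, 14]
Insert 45: [11, 41, 45, 66, 78, 73, 32, 14]
Insert 73: [11, 41, 45, 66, 73, 78, 32, 14]
Insert 32: [11, 32, 41, 45, 66, 73, 78, 14]
Insert 14: [11, 14, 32, 41, 45, 66, 73, 78]

Sorted: [11, 14, 32, 41, 45, 66, 73, 78]


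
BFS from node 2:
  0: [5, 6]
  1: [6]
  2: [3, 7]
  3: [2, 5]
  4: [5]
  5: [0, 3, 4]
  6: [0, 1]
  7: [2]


Visit 2, enqueue [3, 7]
Visit 3, enqueue [5]
Visit 7, enqueue []
Visit 5, enqueue [0, 4]
Visit 0, enqueue [6]
Visit 4, enqueue []
Visit 6, enqueue [1]
Visit 1, enqueue []

BFS order: [2, 3, 7, 5, 0, 4, 6, 1]


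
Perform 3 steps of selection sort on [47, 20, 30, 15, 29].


Initial: [47, 20, 30, 15, 29]
Step 1: min=15 at 3
  Swap: [15, 20, 30, 47, 29]
Step 2: min=20 at 1
  Swap: [15, 20, 30, 47, 29]
Step 3: min=29 at 4
  Swap: [15, 20, 29, 47, 30]

After 3 steps: [15, 20, 29, 47, 30]


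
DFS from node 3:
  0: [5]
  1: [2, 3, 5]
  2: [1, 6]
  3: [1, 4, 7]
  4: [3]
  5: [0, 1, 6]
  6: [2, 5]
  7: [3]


Visit 3, push [7, 4, 1]
Visit 1, push [5, 2]
Visit 2, push [6]
Visit 6, push [5]
Visit 5, push [0]
Visit 0, push []
Visit 4, push []
Visit 7, push []

DFS order: [3, 1, 2, 6, 5, 0, 4, 7]


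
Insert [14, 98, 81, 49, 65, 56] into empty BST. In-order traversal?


Insert 14: root
Insert 98: R from 14
Insert 81: R from 14 -> L from 98
Insert 49: R from 14 -> L from 98 -> L from 81
Insert 65: R from 14 -> L from 98 -> L from 81 -> R from 49
Insert 56: R from 14 -> L from 98 -> L from 81 -> R from 49 -> L from 65

In-order: [14, 49, 56, 65, 81, 98]


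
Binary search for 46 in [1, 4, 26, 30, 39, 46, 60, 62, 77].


Step 1: lo=0, hi=8, mid=4, val=39
Step 2: lo=5, hi=8, mid=6, val=60
Step 3: lo=5, hi=5, mid=5, val=46

Found at index 5


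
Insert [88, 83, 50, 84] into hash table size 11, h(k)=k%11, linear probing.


Insert 88: h=0 -> slot 0
Insert 83: h=6 -> slot 6
Insert 50: h=6, 1 probes -> slot 7
Insert 84: h=7, 1 probes -> slot 8

Table: [88, None, None, None, None, None, 83, 50, 84, None, None]


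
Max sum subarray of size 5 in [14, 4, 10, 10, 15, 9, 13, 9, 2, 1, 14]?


[0:5]: 53
[1:6]: 48
[2:7]: 57
[3:8]: 56
[4:9]: 48
[5:10]: 34
[6:11]: 39

Max: 57 at [2:7]


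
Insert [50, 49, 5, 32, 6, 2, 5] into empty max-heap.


Insert 50: [50]
Insert 49: [50, 49]
Insert 5: [50, 49, 5]
Insert 32: [50, 49, 5, 32]
Insert 6: [50, 49, 5, 32, 6]
Insert 2: [50, 49, 5, 32, 6, 2]
Insert 5: [50, 49, 5, 32, 6, 2, 5]

Final heap: [50, 49, 5, 32, 6, 2, 5]


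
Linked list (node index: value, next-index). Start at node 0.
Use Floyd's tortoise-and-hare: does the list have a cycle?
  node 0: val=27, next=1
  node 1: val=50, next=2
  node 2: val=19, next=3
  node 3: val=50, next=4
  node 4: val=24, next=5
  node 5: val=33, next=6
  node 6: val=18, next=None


Floyd's tortoise (slow, +1) and hare (fast, +2):
  init: slow=0, fast=0
  step 1: slow=1, fast=2
  step 2: slow=2, fast=4
  step 3: slow=3, fast=6
  step 4: fast -> None, no cycle

Cycle: no


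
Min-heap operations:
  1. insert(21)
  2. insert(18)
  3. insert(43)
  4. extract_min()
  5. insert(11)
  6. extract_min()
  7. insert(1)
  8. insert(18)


insert(21) -> [21]
insert(18) -> [18, 21]
insert(43) -> [18, 21, 43]
extract_min()->18, [21, 43]
insert(11) -> [11, 43, 21]
extract_min()->11, [21, 43]
insert(1) -> [1, 43, 21]
insert(18) -> [1, 18, 21, 43]

Final heap: [1, 18, 21, 43]


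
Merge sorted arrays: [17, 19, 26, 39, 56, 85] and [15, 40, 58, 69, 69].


Take 15 from B
Take 17 from A
Take 19 from A
Take 26 from A
Take 39 from A
Take 40 from B
Take 56 from A
Take 58 from B
Take 69 from B
Take 69 from B

Merged: [15, 17, 19, 26, 39, 40, 56, 58, 69, 69, 85]


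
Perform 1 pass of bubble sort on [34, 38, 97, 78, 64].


Initial: [34, 38, 97, 78, 64]
Pass 1: [34, 38, 78, 64, 97] (2 swaps)

After 1 pass: [34, 38, 78, 64, 97]


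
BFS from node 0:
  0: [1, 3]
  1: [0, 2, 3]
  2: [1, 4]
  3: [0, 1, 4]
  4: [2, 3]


Visit 0, enqueue [1, 3]
Visit 1, enqueue [2]
Visit 3, enqueue [4]
Visit 2, enqueue []
Visit 4, enqueue []

BFS order: [0, 1, 3, 2, 4]


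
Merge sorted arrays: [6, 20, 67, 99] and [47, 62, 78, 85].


Take 6 from A
Take 20 from A
Take 47 from B
Take 62 from B
Take 67 from A
Take 78 from B
Take 85 from B

Merged: [6, 20, 47, 62, 67, 78, 85, 99]


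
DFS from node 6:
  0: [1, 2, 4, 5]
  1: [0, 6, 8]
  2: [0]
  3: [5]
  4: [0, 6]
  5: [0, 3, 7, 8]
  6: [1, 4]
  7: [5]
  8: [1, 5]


Visit 6, push [4, 1]
Visit 1, push [8, 0]
Visit 0, push [5, 4, 2]
Visit 2, push []
Visit 4, push []
Visit 5, push [8, 7, 3]
Visit 3, push []
Visit 7, push []
Visit 8, push []

DFS order: [6, 1, 0, 2, 4, 5, 3, 7, 8]


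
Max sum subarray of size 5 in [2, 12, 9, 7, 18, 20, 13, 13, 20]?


[0:5]: 48
[1:6]: 66
[2:7]: 67
[3:8]: 71
[4:9]: 84

Max: 84 at [4:9]


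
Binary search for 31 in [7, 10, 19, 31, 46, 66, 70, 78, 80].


Step 1: lo=0, hi=8, mid=4, val=46
Step 2: lo=0, hi=3, mid=1, val=10
Step 3: lo=2, hi=3, mid=2, val=19
Step 4: lo=3, hi=3, mid=3, val=31

Found at index 3


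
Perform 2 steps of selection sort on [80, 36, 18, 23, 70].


Initial: [80, 36, 18, 23, 70]
Step 1: min=18 at 2
  Swap: [18, 36, 80, 23, 70]
Step 2: min=23 at 3
  Swap: [18, 23, 80, 36, 70]

After 2 steps: [18, 23, 80, 36, 70]


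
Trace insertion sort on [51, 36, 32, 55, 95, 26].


Initial: [51, 36, 32, 55, 95, 26]
Insert 36: [36, 51, 32, 55, 95, 26]
Insert 32: [32, 36, 51, 55, 95, 26]
Insert 55: [32, 36, 51, 55, 95, 26]
Insert 95: [32, 36, 51, 55, 95, 26]
Insert 26: [26, 32, 36, 51, 55, 95]

Sorted: [26, 32, 36, 51, 55, 95]


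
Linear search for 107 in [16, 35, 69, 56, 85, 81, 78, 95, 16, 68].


i=0: 16!=107
i=1: 35!=107
i=2: 69!=107
i=3: 56!=107
i=4: 85!=107
i=5: 81!=107
i=6: 78!=107
i=7: 95!=107
i=8: 16!=107
i=9: 68!=107

Not found, 10 comps


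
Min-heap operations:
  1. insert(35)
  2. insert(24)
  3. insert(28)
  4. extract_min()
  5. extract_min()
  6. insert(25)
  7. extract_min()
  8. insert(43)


insert(35) -> [35]
insert(24) -> [24, 35]
insert(28) -> [24, 35, 28]
extract_min()->24, [28, 35]
extract_min()->28, [35]
insert(25) -> [25, 35]
extract_min()->25, [35]
insert(43) -> [35, 43]

Final heap: [35, 43]


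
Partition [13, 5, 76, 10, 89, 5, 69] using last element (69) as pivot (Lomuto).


Pivot: 69
  13 <= 69: advance i (no swap)
  5 <= 69: advance i (no swap)
  10 <= 69: swap -> [13, 5, 10, 76, 89, 5, 69]
  5 <= 69: swap -> [13, 5, 10, 5, 89, 76, 69]
Place pivot at 4: [13, 5, 10, 5, 69, 76, 89]

Partitioned: [13, 5, 10, 5, 69, 76, 89]


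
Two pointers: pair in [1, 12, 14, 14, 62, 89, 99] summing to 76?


lo=0(1)+hi=6(99)=100
lo=0(1)+hi=5(89)=90
lo=0(1)+hi=4(62)=63
lo=1(12)+hi=4(62)=74
lo=2(14)+hi=4(62)=76

Yes: 14+62=76


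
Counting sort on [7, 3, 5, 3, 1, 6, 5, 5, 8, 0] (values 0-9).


Input: [7, 3, 5, 3, 1, 6, 5, 5, 8, 0]
Counts: [1, 1, 0, 2, 0, 3, 1, 1, 1, 0]

Sorted: [0, 1, 3, 3, 5, 5, 5, 6, 7, 8]


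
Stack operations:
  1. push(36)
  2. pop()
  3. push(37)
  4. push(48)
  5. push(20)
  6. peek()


push(36) -> [36]
pop()->36, []
push(37) -> [37]
push(48) -> [37, 48]
push(20) -> [37, 48, 20]
peek()->20

Final stack: [37, 48, 20]


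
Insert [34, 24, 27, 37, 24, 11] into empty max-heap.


Insert 34: [34]
Insert 24: [34, 24]
Insert 27: [34, 24, 27]
Insert 37: [37, 34, 27, 24]
Insert 24: [37, 34, 27, 24, 24]
Insert 11: [37, 34, 27, 24, 24, 11]

Final heap: [37, 34, 27, 24, 24, 11]


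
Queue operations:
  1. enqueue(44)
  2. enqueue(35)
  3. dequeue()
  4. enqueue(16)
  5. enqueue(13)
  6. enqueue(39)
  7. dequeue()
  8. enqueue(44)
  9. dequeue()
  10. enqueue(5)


enqueue(44) -> [44]
enqueue(35) -> [44, 35]
dequeue()->44, [35]
enqueue(16) -> [35, 16]
enqueue(13) -> [35, 16, 13]
enqueue(39) -> [35, 16, 13, 39]
dequeue()->35, [16, 13, 39]
enqueue(44) -> [16, 13, 39, 44]
dequeue()->16, [13, 39, 44]
enqueue(5) -> [13, 39, 44, 5]

Final queue: [13, 39, 44, 5]


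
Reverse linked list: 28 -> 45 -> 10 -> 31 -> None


Step 1: curr=28, set curr.next=prev(None) | reversed so far: 28
Step 2: curr=45, set curr.next=prev(28) | reversed so far: 45 -> 28
Step 3: curr=10, set curr.next=prev(45) | reversed so far: 10 -> 45 -> 28
Step 4: curr=31, set curr.next=prev(10) | reversed so far: 31 -> 10 -> 45 -> 28

31 -> 10 -> 45 -> 28 -> None


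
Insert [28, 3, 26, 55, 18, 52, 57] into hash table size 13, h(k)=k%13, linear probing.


Insert 28: h=2 -> slot 2
Insert 3: h=3 -> slot 3
Insert 26: h=0 -> slot 0
Insert 55: h=3, 1 probes -> slot 4
Insert 18: h=5 -> slot 5
Insert 52: h=0, 1 probes -> slot 1
Insert 57: h=5, 1 probes -> slot 6

Table: [26, 52, 28, 3, 55, 18, 57, None, None, None, None, None, None]


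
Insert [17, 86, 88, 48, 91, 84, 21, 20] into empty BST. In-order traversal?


Insert 17: root
Insert 86: R from 17
Insert 88: R from 17 -> R from 86
Insert 48: R from 17 -> L from 86
Insert 91: R from 17 -> R from 86 -> R from 88
Insert 84: R from 17 -> L from 86 -> R from 48
Insert 21: R from 17 -> L from 86 -> L from 48
Insert 20: R from 17 -> L from 86 -> L from 48 -> L from 21

In-order: [17, 20, 21, 48, 84, 86, 88, 91]


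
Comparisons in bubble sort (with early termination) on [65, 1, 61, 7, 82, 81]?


Algorithm: bubble sort (with early termination)
Input: [65, 1, 61, 7, 82, 81]
Sorted: [1, 7, 61, 65, 81, 82]

12


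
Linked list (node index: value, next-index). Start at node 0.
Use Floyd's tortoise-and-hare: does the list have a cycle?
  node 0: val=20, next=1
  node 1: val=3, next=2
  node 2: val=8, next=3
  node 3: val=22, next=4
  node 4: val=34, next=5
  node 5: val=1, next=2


Floyd's tortoise (slow, +1) and hare (fast, +2):
  init: slow=0, fast=0
  step 1: slow=1, fast=2
  step 2: slow=2, fast=4
  step 3: slow=3, fast=2
  step 4: slow=4, fast=4
  slow == fast at node 4: cycle detected

Cycle: yes


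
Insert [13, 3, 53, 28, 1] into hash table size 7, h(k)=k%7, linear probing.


Insert 13: h=6 -> slot 6
Insert 3: h=3 -> slot 3
Insert 53: h=4 -> slot 4
Insert 28: h=0 -> slot 0
Insert 1: h=1 -> slot 1

Table: [28, 1, None, 3, 53, None, 13]


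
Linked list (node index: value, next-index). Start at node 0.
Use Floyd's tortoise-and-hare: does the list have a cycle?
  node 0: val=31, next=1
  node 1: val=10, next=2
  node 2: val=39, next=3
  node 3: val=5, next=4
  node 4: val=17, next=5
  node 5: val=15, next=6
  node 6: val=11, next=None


Floyd's tortoise (slow, +1) and hare (fast, +2):
  init: slow=0, fast=0
  step 1: slow=1, fast=2
  step 2: slow=2, fast=4
  step 3: slow=3, fast=6
  step 4: fast -> None, no cycle

Cycle: no


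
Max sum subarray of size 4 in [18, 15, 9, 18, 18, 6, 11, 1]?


[0:4]: 60
[1:5]: 60
[2:6]: 51
[3:7]: 53
[4:8]: 36

Max: 60 at [0:4]


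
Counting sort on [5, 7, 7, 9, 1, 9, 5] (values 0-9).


Input: [5, 7, 7, 9, 1, 9, 5]
Counts: [0, 1, 0, 0, 0, 2, 0, 2, 0, 2]

Sorted: [1, 5, 5, 7, 7, 9, 9]


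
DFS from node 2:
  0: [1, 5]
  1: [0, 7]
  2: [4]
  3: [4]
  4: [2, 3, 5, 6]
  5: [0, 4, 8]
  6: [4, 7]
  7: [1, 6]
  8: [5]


Visit 2, push [4]
Visit 4, push [6, 5, 3]
Visit 3, push []
Visit 5, push [8, 0]
Visit 0, push [1]
Visit 1, push [7]
Visit 7, push [6]
Visit 6, push []
Visit 8, push []

DFS order: [2, 4, 3, 5, 0, 1, 7, 6, 8]


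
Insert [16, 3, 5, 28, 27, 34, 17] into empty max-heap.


Insert 16: [16]
Insert 3: [16, 3]
Insert 5: [16, 3, 5]
Insert 28: [28, 16, 5, 3]
Insert 27: [28, 27, 5, 3, 16]
Insert 34: [34, 27, 28, 3, 16, 5]
Insert 17: [34, 27, 28, 3, 16, 5, 17]

Final heap: [34, 27, 28, 3, 16, 5, 17]


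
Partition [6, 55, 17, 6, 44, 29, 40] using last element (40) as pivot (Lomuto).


Pivot: 40
  6 <= 40: advance i (no swap)
  17 <= 40: swap -> [6, 17, 55, 6, 44, 29, 40]
  6 <= 40: swap -> [6, 17, 6, 55, 44, 29, 40]
  29 <= 40: swap -> [6, 17, 6, 29, 44, 55, 40]
Place pivot at 4: [6, 17, 6, 29, 40, 55, 44]

Partitioned: [6, 17, 6, 29, 40, 55, 44]


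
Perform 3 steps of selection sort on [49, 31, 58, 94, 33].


Initial: [49, 31, 58, 94, 33]
Step 1: min=31 at 1
  Swap: [31, 49, 58, 94, 33]
Step 2: min=33 at 4
  Swap: [31, 33, 58, 94, 49]
Step 3: min=49 at 4
  Swap: [31, 33, 49, 94, 58]

After 3 steps: [31, 33, 49, 94, 58]


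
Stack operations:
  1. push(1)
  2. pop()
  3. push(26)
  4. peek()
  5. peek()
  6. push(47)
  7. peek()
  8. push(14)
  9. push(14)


push(1) -> [1]
pop()->1, []
push(26) -> [26]
peek()->26
peek()->26
push(47) -> [26, 47]
peek()->47
push(14) -> [26, 47, 14]
push(14) -> [26, 47, 14, 14]

Final stack: [26, 47, 14, 14]


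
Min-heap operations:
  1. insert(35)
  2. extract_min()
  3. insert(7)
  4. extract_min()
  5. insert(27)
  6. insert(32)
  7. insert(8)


insert(35) -> [35]
extract_min()->35, []
insert(7) -> [7]
extract_min()->7, []
insert(27) -> [27]
insert(32) -> [27, 32]
insert(8) -> [8, 32, 27]

Final heap: [8, 32, 27]


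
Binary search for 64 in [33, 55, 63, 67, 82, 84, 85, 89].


Step 1: lo=0, hi=7, mid=3, val=67
Step 2: lo=0, hi=2, mid=1, val=55
Step 3: lo=2, hi=2, mid=2, val=63

Not found


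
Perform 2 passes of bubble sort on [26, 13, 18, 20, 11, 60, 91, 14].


Initial: [26, 13, 18, 20, 11, 60, 91, 14]
Pass 1: [13, 18, 20, 11, 26, 60, 14, 91] (5 swaps)
Pass 2: [13, 18, 11, 20, 26, 14, 60, 91] (2 swaps)

After 2 passes: [13, 18, 11, 20, 26, 14, 60, 91]


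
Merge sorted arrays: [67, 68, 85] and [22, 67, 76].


Take 22 from B
Take 67 from A
Take 67 from B
Take 68 from A
Take 76 from B

Merged: [22, 67, 67, 68, 76, 85]


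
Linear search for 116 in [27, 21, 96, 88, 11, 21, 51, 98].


i=0: 27!=116
i=1: 21!=116
i=2: 96!=116
i=3: 88!=116
i=4: 11!=116
i=5: 21!=116
i=6: 51!=116
i=7: 98!=116

Not found, 8 comps


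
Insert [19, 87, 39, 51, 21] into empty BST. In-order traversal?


Insert 19: root
Insert 87: R from 19
Insert 39: R from 19 -> L from 87
Insert 51: R from 19 -> L from 87 -> R from 39
Insert 21: R from 19 -> L from 87 -> L from 39

In-order: [19, 21, 39, 51, 87]


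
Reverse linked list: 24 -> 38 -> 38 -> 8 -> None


Step 1: curr=24, set curr.next=prev(None) | reversed so far: 24
Step 2: curr=38, set curr.next=prev(24) | reversed so far: 38 -> 24
Step 3: curr=38, set curr.next=prev(38) | reversed so far: 38 -> 38 -> 24
Step 4: curr=8, set curr.next=prev(38) | reversed so far: 8 -> 38 -> 38 -> 24

8 -> 38 -> 38 -> 24 -> None


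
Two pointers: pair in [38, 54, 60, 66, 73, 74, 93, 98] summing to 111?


lo=0(38)+hi=7(98)=136
lo=0(38)+hi=6(93)=131
lo=0(38)+hi=5(74)=112
lo=0(38)+hi=4(73)=111

Yes: 38+73=111


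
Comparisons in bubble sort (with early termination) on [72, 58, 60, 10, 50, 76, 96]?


Algorithm: bubble sort (with early termination)
Input: [72, 58, 60, 10, 50, 76, 96]
Sorted: [10, 50, 58, 60, 72, 76, 96]

18
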